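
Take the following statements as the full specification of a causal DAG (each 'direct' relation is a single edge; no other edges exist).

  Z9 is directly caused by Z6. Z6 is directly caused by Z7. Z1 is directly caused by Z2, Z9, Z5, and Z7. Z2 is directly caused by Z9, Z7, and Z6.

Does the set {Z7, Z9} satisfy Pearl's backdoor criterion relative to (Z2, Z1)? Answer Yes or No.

Backdoor paths from Z2 to Z1 (paths whose first edge points into Z2):
  P1: Z2 <- Z7 -> Z6 -> Z9 -> Z1
  P2: Z2 <- Z7 -> Z1
  P3: Z2 <- Z6 <- Z7 -> Z1
  P4: Z2 <- Z6 -> Z9 -> Z1
  P5: Z2 <- Z9 <- Z6 <- Z7 -> Z1
  P6: Z2 <- Z9 -> Z1
Condition 1 (no descendant of Z2 in the set): holds — descendants of Z2 are {Z1}; none are in {Z7, Z9}.
Condition 2 (every backdoor path blocked by {Z7, Z9}):
  P1: blocked at fork node Z7 ∈ conditioning set.
  P2: blocked at fork node Z7 ∈ conditioning set.
  P3: blocked at fork node Z7 ∈ conditioning set.
  P4: blocked at chain node Z9 ∈ conditioning set.
  P5: blocked at chain node Z9 ∈ conditioning set.
  P6: blocked at fork node Z9 ∈ conditioning set.
{Z7, Z9} satisfies the backdoor criterion.

Yes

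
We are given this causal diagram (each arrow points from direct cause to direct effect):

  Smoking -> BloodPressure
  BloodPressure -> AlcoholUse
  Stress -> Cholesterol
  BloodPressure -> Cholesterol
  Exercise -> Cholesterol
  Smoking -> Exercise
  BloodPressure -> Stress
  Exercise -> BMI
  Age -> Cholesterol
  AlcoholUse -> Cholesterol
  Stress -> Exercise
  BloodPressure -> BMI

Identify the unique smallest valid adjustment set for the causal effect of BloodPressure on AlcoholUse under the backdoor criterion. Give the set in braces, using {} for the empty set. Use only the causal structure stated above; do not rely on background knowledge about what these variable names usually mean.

{}

Variables eligible for adjustment (non-descendants of BloodPressure, excluding BloodPressure and AlcoholUse): {Age, Smoking}.
Backdoor paths from BloodPressure to AlcoholUse:
  P1: BloodPressure <- Smoking -> Exercise <- Stress -> Cholesterol <- AlcoholUse
  P2: BloodPressure <- Smoking -> Exercise -> Cholesterol <- AlcoholUse
Each backdoor path contains an unconditioned collider, so every path is already blocked with the empty conditioning set:
  P1: blocked at collider Exercise (neither it nor any descendant is in the conditioning set).
  P2: blocked at collider Cholesterol (neither it nor any descendant is in the conditioning set).
The empty set is therefore the unique smallest valid set.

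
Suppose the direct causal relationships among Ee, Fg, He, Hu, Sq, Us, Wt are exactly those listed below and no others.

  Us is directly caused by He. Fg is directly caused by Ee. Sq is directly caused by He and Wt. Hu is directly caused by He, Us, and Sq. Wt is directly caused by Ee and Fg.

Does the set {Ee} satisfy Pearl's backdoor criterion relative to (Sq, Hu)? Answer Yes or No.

No

Backdoor paths from Sq to Hu (paths whose first edge points into Sq):
  P1: Sq <- He -> Us -> Hu
  P2: Sq <- He -> Hu
Condition 1 (no descendant of Sq in the set): holds — descendants of Sq are {Hu}; none are in {Ee}.
Condition 2 (every backdoor path blocked by {Ee}):
  P1: open — no interior node is in the conditioning set.
  P2: open — no interior node is in the conditioning set.
{Ee} does not satisfy the backdoor criterion.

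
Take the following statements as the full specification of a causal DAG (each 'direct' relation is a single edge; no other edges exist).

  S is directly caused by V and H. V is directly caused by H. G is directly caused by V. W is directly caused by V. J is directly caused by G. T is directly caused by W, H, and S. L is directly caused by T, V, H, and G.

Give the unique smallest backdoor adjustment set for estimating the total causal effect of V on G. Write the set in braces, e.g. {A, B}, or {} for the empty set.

Variables eligible for adjustment (non-descendants of V, excluding V and G): {H}.
Backdoor paths from V to G:
  P1: V <- H -> S -> T -> L <- G
  P2: V <- H -> T -> L <- G
  P3: V <- H -> L <- G
Each backdoor path contains an unconditioned collider, so every path is already blocked with the empty conditioning set:
  P1: blocked at collider L (neither it nor any descendant is in the conditioning set).
  P2: blocked at collider L (neither it nor any descendant is in the conditioning set).
  P3: blocked at collider L (neither it nor any descendant is in the conditioning set).
The empty set is therefore the unique smallest valid set.

{}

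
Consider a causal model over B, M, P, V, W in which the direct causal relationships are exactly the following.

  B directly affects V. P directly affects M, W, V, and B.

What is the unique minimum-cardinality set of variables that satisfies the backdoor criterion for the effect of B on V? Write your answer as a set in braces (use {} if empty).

{P}

Variables eligible for adjustment (non-descendants of B, excluding B and V): {M, P, W}.
Backdoor paths from B to V:
  P1: B <- P -> V
The empty set is not sufficient: P1 (B <- P -> V) has no collider blocking it and no conditioned non-collider, so it is open.
Try {P}:
  P1: blocked at fork node P ∈ conditioning set.
{P} contains no descendant of B and blocks every backdoor path.
No other singleton works — e.g. {M} leaves P1 open — so {P} is the unique smallest valid adjustment set.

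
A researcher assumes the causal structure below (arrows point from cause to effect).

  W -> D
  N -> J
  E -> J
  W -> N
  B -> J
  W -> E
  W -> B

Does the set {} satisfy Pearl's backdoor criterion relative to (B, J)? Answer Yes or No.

No

Backdoor paths from B to J (paths whose first edge points into B):
  P1: B <- W -> N -> J
  P2: B <- W -> E -> J
Condition 1 (no descendant of B in the set): holds — descendants of B are {J}; none are in {}.
Condition 2 (every backdoor path blocked by {}):
  P1: open — no interior node is in the conditioning set.
  P2: open — no interior node is in the conditioning set.
{} does not satisfy the backdoor criterion.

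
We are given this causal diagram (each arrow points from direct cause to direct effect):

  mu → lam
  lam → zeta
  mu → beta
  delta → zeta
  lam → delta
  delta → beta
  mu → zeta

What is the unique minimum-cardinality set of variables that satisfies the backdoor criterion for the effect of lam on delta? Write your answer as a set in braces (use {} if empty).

Variables eligible for adjustment (non-descendants of lam, excluding lam and delta): {mu}.
Backdoor paths from lam to delta:
  P1: lam <- mu -> beta <- delta
  P2: lam <- mu -> zeta <- delta
Each backdoor path contains an unconditioned collider, so every path is already blocked with the empty conditioning set:
  P1: blocked at collider beta (neither it nor any descendant is in the conditioning set).
  P2: blocked at collider zeta (neither it nor any descendant is in the conditioning set).
The empty set is therefore the unique smallest valid set.

{}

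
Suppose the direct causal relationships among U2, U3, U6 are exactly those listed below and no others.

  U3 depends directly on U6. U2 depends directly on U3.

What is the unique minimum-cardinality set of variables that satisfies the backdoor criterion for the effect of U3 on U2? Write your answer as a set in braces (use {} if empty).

Variables eligible for adjustment (non-descendants of U3, excluding U3 and U2): {U6}.
Backdoor paths from U3 to U2:
  (none)
With no backdoor paths the empty set already satisfies the criterion, and it is trivially minimal.

{}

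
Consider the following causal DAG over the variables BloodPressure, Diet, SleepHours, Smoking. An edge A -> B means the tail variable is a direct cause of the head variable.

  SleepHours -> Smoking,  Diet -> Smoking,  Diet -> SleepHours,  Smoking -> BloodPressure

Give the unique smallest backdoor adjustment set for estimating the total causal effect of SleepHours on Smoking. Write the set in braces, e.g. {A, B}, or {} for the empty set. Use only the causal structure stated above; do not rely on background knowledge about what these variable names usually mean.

Variables eligible for adjustment (non-descendants of SleepHours, excluding SleepHours and Smoking): {Diet}.
Backdoor paths from SleepHours to Smoking:
  P1: SleepHours <- Diet -> Smoking
The empty set is not sufficient: P1 (SleepHours <- Diet -> Smoking) has no collider blocking it and no conditioned non-collider, so it is open.
Try {Diet}:
  P1: blocked at fork node Diet ∈ conditioning set.
{Diet} contains no descendant of SleepHours and blocks every backdoor path.
{Diet} is the unique smallest valid adjustment set.

{Diet}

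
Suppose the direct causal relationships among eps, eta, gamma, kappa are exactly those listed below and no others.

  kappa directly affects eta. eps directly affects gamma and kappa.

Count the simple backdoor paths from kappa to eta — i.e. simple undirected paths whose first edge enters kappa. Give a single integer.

A backdoor path from kappa to eta is any simple undirected path whose first edge points into kappa (i.e. leaves kappa via a parent).
Parents of kappa: {eps}.
No simple path from any parent of kappa reaches eta without revisiting kappa, so there are no backdoor paths.

0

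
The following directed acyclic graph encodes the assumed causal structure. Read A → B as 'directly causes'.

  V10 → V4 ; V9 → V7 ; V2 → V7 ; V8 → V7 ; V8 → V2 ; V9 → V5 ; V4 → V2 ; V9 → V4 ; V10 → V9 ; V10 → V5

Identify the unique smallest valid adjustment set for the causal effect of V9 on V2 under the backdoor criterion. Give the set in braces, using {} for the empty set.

Variables eligible for adjustment (non-descendants of V9, excluding V9 and V2): {V10, V8}.
Backdoor paths from V9 to V2:
  P1: V9 <- V10 -> V4 -> V2
The empty set is not sufficient: P1 (V9 <- V10 -> V4 -> V2) has no collider blocking it and no conditioned non-collider, so it is open.
Try {V10}:
  P1: blocked at fork node V10 ∈ conditioning set.
{V10} contains no descendant of V9 and blocks every backdoor path.
No other singleton works — e.g. {V8} leaves P1 open — so {V10} is the unique smallest valid adjustment set.

{V10}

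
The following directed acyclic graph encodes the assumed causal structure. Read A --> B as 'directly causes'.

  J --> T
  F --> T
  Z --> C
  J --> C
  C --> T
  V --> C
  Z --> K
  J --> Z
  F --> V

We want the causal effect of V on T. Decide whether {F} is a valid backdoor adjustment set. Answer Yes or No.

Backdoor paths from V to T (paths whose first edge points into V):
  P1: V <- F -> T
Condition 1 (no descendant of V in the set): holds — descendants of V are {C, T}; none are in {F}.
Condition 2 (every backdoor path blocked by {F}):
  P1: blocked at fork node F ∈ conditioning set.
{F} satisfies the backdoor criterion.

Yes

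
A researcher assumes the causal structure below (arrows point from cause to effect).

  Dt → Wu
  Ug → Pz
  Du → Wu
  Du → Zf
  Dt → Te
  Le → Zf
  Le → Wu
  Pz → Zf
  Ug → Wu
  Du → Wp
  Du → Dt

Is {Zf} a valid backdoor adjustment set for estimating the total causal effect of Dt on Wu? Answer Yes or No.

Backdoor paths from Dt to Wu (paths whose first edge points into Dt):
  P1: Dt <- Du -> Zf <- Le -> Wu
  P2: Dt <- Du -> Zf <- Pz <- Ug -> Wu
  P3: Dt <- Du -> Wu
Condition 1 (no descendant of Dt in the set): holds — descendants of Dt are {Te, Wu}; none are in {Zf}.
Condition 2 (every backdoor path blocked by {Zf}):
  P1: open — collider(s) Zf are conditioned on (or have a conditioned descendant) and no non-collider on the path is in the set.
  P2: open — collider(s) Zf are conditioned on (or have a conditioned descendant) and no non-collider on the path is in the set.
  P3: open — no interior node is in the conditioning set.
{Zf} does not satisfy the backdoor criterion.

No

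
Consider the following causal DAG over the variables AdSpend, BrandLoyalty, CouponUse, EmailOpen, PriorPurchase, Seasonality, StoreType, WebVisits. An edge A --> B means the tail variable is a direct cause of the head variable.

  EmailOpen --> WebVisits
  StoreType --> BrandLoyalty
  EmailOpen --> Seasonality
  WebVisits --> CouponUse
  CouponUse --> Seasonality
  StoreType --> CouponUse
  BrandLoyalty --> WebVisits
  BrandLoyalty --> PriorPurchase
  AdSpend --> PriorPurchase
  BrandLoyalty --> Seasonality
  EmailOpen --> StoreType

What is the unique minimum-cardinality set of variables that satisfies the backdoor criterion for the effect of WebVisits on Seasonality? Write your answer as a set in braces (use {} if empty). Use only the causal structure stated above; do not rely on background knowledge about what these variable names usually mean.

Variables eligible for adjustment (non-descendants of WebVisits, excluding WebVisits and Seasonality): {AdSpend, BrandLoyalty, EmailOpen, PriorPurchase, StoreType}.
Backdoor paths from WebVisits to Seasonality:
  P1: WebVisits <- EmailOpen -> StoreType -> BrandLoyalty -> Seasonality
  P2: WebVisits <- EmailOpen -> StoreType -> CouponUse -> Seasonality
  P3: WebVisits <- EmailOpen -> Seasonality
  P4: WebVisits <- BrandLoyalty <- StoreType <- EmailOpen -> Seasonality
  P5: WebVisits <- BrandLoyalty <- StoreType -> CouponUse -> Seasonality
  P6: WebVisits <- BrandLoyalty -> Seasonality
The empty set is not sufficient: P1 (WebVisits <- EmailOpen -> StoreType -> BrandLoyalty -> Seasonality) has no collider blocking it and no conditioned non-collider, so it is open.
Try {BrandLoyalty, EmailOpen}:
  P1: blocked at fork node EmailOpen ∈ conditioning set.
  P2: blocked at fork node EmailOpen ∈ conditioning set.
  P3: blocked at fork node EmailOpen ∈ conditioning set.
  P4: blocked at chain node BrandLoyalty ∈ conditioning set.
  P5: blocked at chain node BrandLoyalty ∈ conditioning set.
  P6: blocked at fork node BrandLoyalty ∈ conditioning set.
{BrandLoyalty, EmailOpen} contains no descendant of WebVisits and blocks every backdoor path.
Every element of {BrandLoyalty, EmailOpen} is needed (dropping BrandLoyalty leaves P5 open; dropping EmailOpen leaves P2 open), so no proper subset is valid.
Among all size-2 subsets of the eligible variables, only {BrandLoyalty, EmailOpen} blocks every backdoor path, so it is the unique smallest valid adjustment set.

{BrandLoyalty, EmailOpen}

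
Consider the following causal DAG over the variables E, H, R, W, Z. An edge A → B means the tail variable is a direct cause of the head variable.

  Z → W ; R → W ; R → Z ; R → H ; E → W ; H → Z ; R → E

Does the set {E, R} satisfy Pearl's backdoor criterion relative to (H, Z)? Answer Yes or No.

Backdoor paths from H to Z (paths whose first edge points into H):
  P1: H <- R -> Z
  P2: H <- R -> E -> W <- Z
  P3: H <- R -> W <- Z
Condition 1 (no descendant of H in the set): holds — descendants of H are {W, Z}; none are in {E, R}.
Condition 2 (every backdoor path blocked by {E, R}):
  P1: blocked at fork node R ∈ conditioning set.
  P2: blocked at fork node R ∈ conditioning set.
  P3: blocked at fork node R ∈ conditioning set.
{E, R} satisfies the backdoor criterion.

Yes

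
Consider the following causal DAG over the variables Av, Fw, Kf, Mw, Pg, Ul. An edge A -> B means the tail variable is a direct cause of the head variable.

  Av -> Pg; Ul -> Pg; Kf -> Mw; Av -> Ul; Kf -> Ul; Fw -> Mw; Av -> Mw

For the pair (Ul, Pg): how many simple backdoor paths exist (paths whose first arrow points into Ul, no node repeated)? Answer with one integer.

2

A backdoor path from Ul to Pg is any simple undirected path whose first edge points into Ul (i.e. leaves Ul via a parent).
Parents of Ul: {Av, Kf}.
Enumerating:
  P1: Ul <- Kf -> Mw <- Av -> Pg
  P2: Ul <- Av -> Pg
That exhausts the simple backdoor paths. Count: 2.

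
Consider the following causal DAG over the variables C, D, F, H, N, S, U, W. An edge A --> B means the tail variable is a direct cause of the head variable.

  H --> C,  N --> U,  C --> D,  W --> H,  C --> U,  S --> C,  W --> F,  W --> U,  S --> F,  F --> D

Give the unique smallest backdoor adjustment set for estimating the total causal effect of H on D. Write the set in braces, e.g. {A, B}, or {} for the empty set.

{W}

Variables eligible for adjustment (non-descendants of H, excluding H and D): {F, N, S, W}.
Backdoor paths from H to D:
  P1: H <- W -> F <- S -> C -> D
  P2: H <- W -> F -> D
  P3: H <- W -> U <- C <- S -> F -> D
  P4: H <- W -> U <- C -> D
The empty set is not sufficient: P2 (H <- W -> F -> D) has no collider blocking it and no conditioned non-collider, so it is open.
Try {W}:
  P1: blocked at fork node W ∈ conditioning set.
  P2: blocked at fork node W ∈ conditioning set.
  P3: blocked at fork node W ∈ conditioning set.
  P4: blocked at fork node W ∈ conditioning set.
{W} contains no descendant of H and blocks every backdoor path.
No other singleton works — e.g. {N} leaves P2 open — so {W} is the unique smallest valid adjustment set.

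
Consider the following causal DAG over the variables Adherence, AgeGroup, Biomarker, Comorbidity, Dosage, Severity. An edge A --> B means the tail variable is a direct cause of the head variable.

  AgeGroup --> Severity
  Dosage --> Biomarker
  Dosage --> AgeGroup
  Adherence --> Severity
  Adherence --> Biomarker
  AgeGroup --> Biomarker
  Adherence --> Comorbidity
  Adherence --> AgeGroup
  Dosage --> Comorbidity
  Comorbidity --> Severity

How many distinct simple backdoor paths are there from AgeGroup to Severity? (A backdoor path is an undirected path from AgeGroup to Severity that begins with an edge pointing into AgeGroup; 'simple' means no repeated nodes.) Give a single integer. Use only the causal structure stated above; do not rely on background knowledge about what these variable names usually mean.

A backdoor path from AgeGroup to Severity is any simple undirected path whose first edge points into AgeGroup (i.e. leaves AgeGroup via a parent).
Parents of AgeGroup: {Adherence, Dosage}.
Enumerating:
  P1: AgeGroup <- Adherence -> Comorbidity -> Severity
  P2: AgeGroup <- Adherence -> Biomarker <- Dosage -> Comorbidity -> Severity
  P3: AgeGroup <- Adherence -> Severity
  P4: AgeGroup <- Dosage -> Comorbidity <- Adherence -> Severity
  P5: AgeGroup <- Dosage -> Comorbidity -> Severity
  P6: AgeGroup <- Dosage -> Biomarker <- Adherence -> Comorbidity -> Severity
  P7: AgeGroup <- Dosage -> Biomarker <- Adherence -> Severity
That exhausts the simple backdoor paths. Count: 7.

7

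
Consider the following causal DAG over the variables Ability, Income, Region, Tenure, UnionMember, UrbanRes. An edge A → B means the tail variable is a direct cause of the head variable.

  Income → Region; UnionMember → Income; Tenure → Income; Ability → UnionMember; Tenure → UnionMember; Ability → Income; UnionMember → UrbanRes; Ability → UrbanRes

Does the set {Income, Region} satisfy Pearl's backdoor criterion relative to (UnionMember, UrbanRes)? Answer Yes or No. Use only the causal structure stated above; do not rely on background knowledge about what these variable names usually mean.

Backdoor paths from UnionMember to UrbanRes (paths whose first edge points into UnionMember):
  P1: UnionMember <- Tenure -> Income <- Ability -> UrbanRes
  P2: UnionMember <- Ability -> UrbanRes
Condition 1 (no descendant of UnionMember in the set): FAILS — Income and Region are descendants of UnionMember.
Condition 2 (every backdoor path blocked by {Income, Region}):
  P1: open — collider(s) Income are conditioned on (or have a conditioned descendant) and no non-collider on the path is in the set.
  P2: open — no interior node is in the conditioning set.
{Income, Region} does not satisfy the backdoor criterion.

No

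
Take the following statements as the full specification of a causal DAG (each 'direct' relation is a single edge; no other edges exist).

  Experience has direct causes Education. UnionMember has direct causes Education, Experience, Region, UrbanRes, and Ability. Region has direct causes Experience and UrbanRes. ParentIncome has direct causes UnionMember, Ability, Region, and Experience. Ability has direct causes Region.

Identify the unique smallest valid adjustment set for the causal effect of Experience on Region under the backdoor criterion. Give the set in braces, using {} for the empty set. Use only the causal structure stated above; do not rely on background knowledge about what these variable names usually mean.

{}

Variables eligible for adjustment (non-descendants of Experience, excluding Experience and Region): {Education, UrbanRes}.
Backdoor paths from Experience to Region:
  P1: Experience <- Education -> UnionMember <- UrbanRes -> Region
  P2: Experience <- Education -> UnionMember <- Region
  P3: Experience <- Education -> UnionMember <- Ability <- Region
  P4: Experience <- Education -> UnionMember <- Ability -> ParentIncome <- Region
  P5: Experience <- Education -> UnionMember -> ParentIncome <- Region
  P6: Experience <- Education -> UnionMember -> ParentIncome <- Ability <- Region
Each backdoor path contains an unconditioned collider, so every path is already blocked with the empty conditioning set:
  P1: blocked at collider UnionMember (neither it nor any descendant is in the conditioning set).
  P2: blocked at collider UnionMember (neither it nor any descendant is in the conditioning set).
  P3: blocked at collider UnionMember (neither it nor any descendant is in the conditioning set).
  P4: blocked at collider UnionMember (neither it nor any descendant is in the conditioning set).
  P5: blocked at collider ParentIncome (neither it nor any descendant is in the conditioning set).
  P6: blocked at collider ParentIncome (neither it nor any descendant is in the conditioning set).
The empty set is therefore the unique smallest valid set.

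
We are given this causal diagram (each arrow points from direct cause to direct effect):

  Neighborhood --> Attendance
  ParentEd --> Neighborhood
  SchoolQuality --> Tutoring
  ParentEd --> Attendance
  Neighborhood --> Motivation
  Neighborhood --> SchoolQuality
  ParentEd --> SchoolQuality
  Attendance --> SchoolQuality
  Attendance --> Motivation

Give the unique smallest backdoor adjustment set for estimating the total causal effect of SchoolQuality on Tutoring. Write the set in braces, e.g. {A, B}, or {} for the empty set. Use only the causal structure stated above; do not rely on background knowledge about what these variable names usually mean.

{}

Variables eligible for adjustment (non-descendants of SchoolQuality, excluding SchoolQuality and Tutoring): {Attendance, Motivation, Neighborhood, ParentEd}.
Backdoor paths from SchoolQuality to Tutoring:
  (none)
With no backdoor paths the empty set already satisfies the criterion, and it is trivially minimal.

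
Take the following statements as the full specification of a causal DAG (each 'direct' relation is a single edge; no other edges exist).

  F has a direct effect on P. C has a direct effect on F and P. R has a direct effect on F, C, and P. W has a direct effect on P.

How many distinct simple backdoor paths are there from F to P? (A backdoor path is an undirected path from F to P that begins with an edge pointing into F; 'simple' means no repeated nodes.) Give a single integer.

A backdoor path from F to P is any simple undirected path whose first edge points into F (i.e. leaves F via a parent).
Parents of F: {C, R}.
Enumerating:
  P1: F <- R -> C -> P
  P2: F <- R -> P
  P3: F <- C <- R -> P
  P4: F <- C -> P
That exhausts the simple backdoor paths. Count: 4.

4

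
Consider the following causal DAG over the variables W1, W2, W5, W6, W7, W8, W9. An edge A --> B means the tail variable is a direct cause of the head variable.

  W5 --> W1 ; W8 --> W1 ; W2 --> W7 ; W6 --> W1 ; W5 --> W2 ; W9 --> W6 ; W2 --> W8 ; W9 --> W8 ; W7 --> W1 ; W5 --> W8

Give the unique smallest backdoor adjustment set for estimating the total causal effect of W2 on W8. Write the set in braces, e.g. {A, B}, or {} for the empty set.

{W5}

Variables eligible for adjustment (non-descendants of W2, excluding W2 and W8): {W5, W6, W9}.
Backdoor paths from W2 to W8:
  P1: W2 <- W5 -> W8
  P2: W2 <- W5 -> W1 <- W6 <- W9 -> W8
  P3: W2 <- W5 -> W1 <- W8
The empty set is not sufficient: P1 (W2 <- W5 -> W8) has no collider blocking it and no conditioned non-collider, so it is open.
Try {W5}:
  P1: blocked at fork node W5 ∈ conditioning set.
  P2: blocked at fork node W5 ∈ conditioning set.
  P3: blocked at fork node W5 ∈ conditioning set.
{W5} contains no descendant of W2 and blocks every backdoor path.
No other singleton works — e.g. {W9} leaves P1 open — so {W5} is the unique smallest valid adjustment set.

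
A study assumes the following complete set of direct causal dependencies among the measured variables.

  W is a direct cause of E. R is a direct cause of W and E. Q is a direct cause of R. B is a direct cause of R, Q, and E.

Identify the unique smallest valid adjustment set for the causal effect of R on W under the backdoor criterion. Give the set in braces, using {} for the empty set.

{}

Variables eligible for adjustment (non-descendants of R, excluding R and W): {B, Q}.
Backdoor paths from R to W:
  P1: R <- B -> E <- W
  P2: R <- Q <- B -> E <- W
Each backdoor path contains an unconditioned collider, so every path is already blocked with the empty conditioning set:
  P1: blocked at collider E (neither it nor any descendant is in the conditioning set).
  P2: blocked at collider E (neither it nor any descendant is in the conditioning set).
The empty set is therefore the unique smallest valid set.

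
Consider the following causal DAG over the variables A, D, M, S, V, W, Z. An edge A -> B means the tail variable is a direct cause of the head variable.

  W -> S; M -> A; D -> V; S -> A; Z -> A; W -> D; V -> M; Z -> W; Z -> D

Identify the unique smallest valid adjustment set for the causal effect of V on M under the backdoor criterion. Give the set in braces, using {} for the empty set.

Variables eligible for adjustment (non-descendants of V, excluding V and M): {D, S, W, Z}.
Backdoor paths from V to M:
  P1: V <- D <- Z -> W -> S -> A <- M
  P2: V <- D <- Z -> A <- M
  P3: V <- D <- W <- Z -> A <- M
  P4: V <- D <- W -> S -> A <- M
Each backdoor path contains an unconditioned collider, so every path is already blocked with the empty conditioning set:
  P1: blocked at collider A (neither it nor any descendant is in the conditioning set).
  P2: blocked at collider A (neither it nor any descendant is in the conditioning set).
  P3: blocked at collider A (neither it nor any descendant is in the conditioning set).
  P4: blocked at collider A (neither it nor any descendant is in the conditioning set).
The empty set is therefore the unique smallest valid set.

{}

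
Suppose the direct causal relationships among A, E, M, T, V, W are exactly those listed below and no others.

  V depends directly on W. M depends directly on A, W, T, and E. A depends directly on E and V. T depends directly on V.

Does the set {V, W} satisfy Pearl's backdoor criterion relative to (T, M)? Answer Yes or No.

Yes

Backdoor paths from T to M (paths whose first edge points into T):
  P1: T <- V <- W -> M
  P2: T <- V -> A <- E -> M
  P3: T <- V -> A -> M
Condition 1 (no descendant of T in the set): holds — descendants of T are {M}; none are in {V, W}.
Condition 2 (every backdoor path blocked by {V, W}):
  P1: blocked at chain node V ∈ conditioning set.
  P2: blocked at fork node V ∈ conditioning set.
  P3: blocked at fork node V ∈ conditioning set.
{V, W} satisfies the backdoor criterion.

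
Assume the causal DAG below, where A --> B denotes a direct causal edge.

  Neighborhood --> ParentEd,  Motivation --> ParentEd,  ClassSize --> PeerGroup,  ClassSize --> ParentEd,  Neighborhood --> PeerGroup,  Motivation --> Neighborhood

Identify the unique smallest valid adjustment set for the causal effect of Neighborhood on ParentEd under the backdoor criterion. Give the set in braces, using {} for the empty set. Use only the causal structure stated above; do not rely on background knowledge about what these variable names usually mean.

Variables eligible for adjustment (non-descendants of Neighborhood, excluding Neighborhood and ParentEd): {ClassSize, Motivation}.
Backdoor paths from Neighborhood to ParentEd:
  P1: Neighborhood <- Motivation -> ParentEd
The empty set is not sufficient: P1 (Neighborhood <- Motivation -> ParentEd) has no collider blocking it and no conditioned non-collider, so it is open.
Try {Motivation}:
  P1: blocked at fork node Motivation ∈ conditioning set.
{Motivation} contains no descendant of Neighborhood and blocks every backdoor path.
No other singleton works — e.g. {ClassSize} leaves P1 open — so {Motivation} is the unique smallest valid adjustment set.

{Motivation}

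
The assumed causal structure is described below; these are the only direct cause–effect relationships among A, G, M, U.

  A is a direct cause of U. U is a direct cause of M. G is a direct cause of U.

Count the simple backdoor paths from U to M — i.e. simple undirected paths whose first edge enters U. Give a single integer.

A backdoor path from U to M is any simple undirected path whose first edge points into U (i.e. leaves U via a parent).
Parents of U: {A, G}.
No simple path from any parent of U reaches M without revisiting U, so there are no backdoor paths.

0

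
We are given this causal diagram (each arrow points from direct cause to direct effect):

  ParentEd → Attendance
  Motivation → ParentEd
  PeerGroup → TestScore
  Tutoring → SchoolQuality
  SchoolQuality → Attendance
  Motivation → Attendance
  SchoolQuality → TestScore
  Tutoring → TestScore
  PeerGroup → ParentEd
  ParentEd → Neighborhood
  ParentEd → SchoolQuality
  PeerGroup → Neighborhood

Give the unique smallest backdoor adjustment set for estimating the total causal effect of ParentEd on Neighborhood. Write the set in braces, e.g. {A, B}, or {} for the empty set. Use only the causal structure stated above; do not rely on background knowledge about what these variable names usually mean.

Variables eligible for adjustment (non-descendants of ParentEd, excluding ParentEd and Neighborhood): {Motivation, PeerGroup, Tutoring}.
Backdoor paths from ParentEd to Neighborhood:
  P1: ParentEd <- Motivation -> Attendance <- SchoolQuality <- Tutoring -> TestScore <- PeerGroup -> Neighborhood
  P2: ParentEd <- Motivation -> Attendance <- SchoolQuality -> TestScore <- PeerGroup -> Neighborhood
  P3: ParentEd <- PeerGroup -> Neighborhood
The empty set is not sufficient: P3 (ParentEd <- PeerGroup -> Neighborhood) has no collider blocking it and no conditioned non-collider, so it is open.
Try {PeerGroup}:
  P1: blocked at collider Attendance (neither it nor any descendant is in the conditioning set).
  P2: blocked at collider Attendance (neither it nor any descendant is in the conditioning set).
  P3: blocked at fork node PeerGroup ∈ conditioning set.
{PeerGroup} contains no descendant of ParentEd and blocks every backdoor path.
No other singleton works — e.g. {Tutoring} leaves P3 open — so {PeerGroup} is the unique smallest valid adjustment set.

{PeerGroup}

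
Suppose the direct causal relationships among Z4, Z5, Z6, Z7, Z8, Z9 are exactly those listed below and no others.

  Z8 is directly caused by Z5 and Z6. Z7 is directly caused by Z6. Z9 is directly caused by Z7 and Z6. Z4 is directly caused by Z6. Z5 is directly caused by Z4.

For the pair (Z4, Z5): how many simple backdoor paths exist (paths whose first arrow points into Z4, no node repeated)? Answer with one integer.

1

A backdoor path from Z4 to Z5 is any simple undirected path whose first edge points into Z4 (i.e. leaves Z4 via a parent).
Parents of Z4: {Z6}.
Enumerating:
  P1: Z4 <- Z6 -> Z8 <- Z5
That exhausts the simple backdoor paths. Count: 1.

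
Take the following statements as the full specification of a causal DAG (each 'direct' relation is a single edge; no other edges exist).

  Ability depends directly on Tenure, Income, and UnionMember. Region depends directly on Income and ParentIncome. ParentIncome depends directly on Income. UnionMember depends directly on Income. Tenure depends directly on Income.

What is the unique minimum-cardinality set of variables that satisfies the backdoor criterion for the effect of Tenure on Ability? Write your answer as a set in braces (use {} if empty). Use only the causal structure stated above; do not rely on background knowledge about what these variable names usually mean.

Variables eligible for adjustment (non-descendants of Tenure, excluding Tenure and Ability): {Income, ParentIncome, Region, UnionMember}.
Backdoor paths from Tenure to Ability:
  P1: Tenure <- Income -> UnionMember -> Ability
  P2: Tenure <- Income -> Ability
The empty set is not sufficient: P1 (Tenure <- Income -> UnionMember -> Ability) has no collider blocking it and no conditioned non-collider, so it is open.
Try {Income}:
  P1: blocked at fork node Income ∈ conditioning set.
  P2: blocked at fork node Income ∈ conditioning set.
{Income} contains no descendant of Tenure and blocks every backdoor path.
No other singleton works — e.g. {UnionMember} leaves P2 open — so {Income} is the unique smallest valid adjustment set.

{Income}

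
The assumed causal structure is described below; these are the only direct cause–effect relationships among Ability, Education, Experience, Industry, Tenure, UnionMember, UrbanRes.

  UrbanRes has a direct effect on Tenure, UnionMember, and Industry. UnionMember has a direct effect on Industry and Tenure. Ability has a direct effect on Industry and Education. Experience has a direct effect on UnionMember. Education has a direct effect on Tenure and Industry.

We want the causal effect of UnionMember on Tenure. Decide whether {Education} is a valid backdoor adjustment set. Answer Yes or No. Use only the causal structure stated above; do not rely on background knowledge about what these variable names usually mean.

Backdoor paths from UnionMember to Tenure (paths whose first edge points into UnionMember):
  P1: UnionMember <- UrbanRes -> Tenure
  P2: UnionMember <- UrbanRes -> Industry <- Ability -> Education -> Tenure
  P3: UnionMember <- UrbanRes -> Industry <- Education -> Tenure
Condition 1 (no descendant of UnionMember in the set): holds — descendants of UnionMember are {Industry, Tenure}; none are in {Education}.
Condition 2 (every backdoor path blocked by {Education}):
  P1: open — no interior node is in the conditioning set.
  P2: blocked at collider Industry (neither it nor any descendant is in the conditioning set).
  P3: blocked at collider Industry (neither it nor any descendant is in the conditioning set).
{Education} does not satisfy the backdoor criterion.

No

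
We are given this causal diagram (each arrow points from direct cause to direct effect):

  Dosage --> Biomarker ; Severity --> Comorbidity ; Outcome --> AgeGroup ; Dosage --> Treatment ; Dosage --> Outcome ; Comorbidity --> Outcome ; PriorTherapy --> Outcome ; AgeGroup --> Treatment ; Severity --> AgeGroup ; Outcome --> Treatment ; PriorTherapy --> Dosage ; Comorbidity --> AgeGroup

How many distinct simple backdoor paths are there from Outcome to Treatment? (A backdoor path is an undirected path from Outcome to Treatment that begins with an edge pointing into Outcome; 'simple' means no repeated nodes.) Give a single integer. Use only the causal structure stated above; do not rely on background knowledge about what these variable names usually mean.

A backdoor path from Outcome to Treatment is any simple undirected path whose first edge points into Outcome (i.e. leaves Outcome via a parent).
Parents of Outcome: {Comorbidity, Dosage, PriorTherapy}.
Enumerating:
  P1: Outcome <- PriorTherapy -> Dosage -> Treatment
  P2: Outcome <- Dosage -> Treatment
  P3: Outcome <- Comorbidity <- Severity -> AgeGroup -> Treatment
  P4: Outcome <- Comorbidity -> AgeGroup -> Treatment
That exhausts the simple backdoor paths. Count: 4.

4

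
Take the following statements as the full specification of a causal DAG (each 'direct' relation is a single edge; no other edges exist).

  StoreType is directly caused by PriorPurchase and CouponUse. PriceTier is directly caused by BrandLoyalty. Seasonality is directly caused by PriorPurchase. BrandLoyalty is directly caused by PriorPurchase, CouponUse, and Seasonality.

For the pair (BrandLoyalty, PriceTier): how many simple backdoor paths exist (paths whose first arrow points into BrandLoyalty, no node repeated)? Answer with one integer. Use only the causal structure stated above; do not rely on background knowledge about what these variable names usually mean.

A backdoor path from BrandLoyalty to PriceTier is any simple undirected path whose first edge points into BrandLoyalty (i.e. leaves BrandLoyalty via a parent).
Parents of BrandLoyalty: {CouponUse, PriorPurchase, Seasonality}.
No simple path from any parent of BrandLoyalty reaches PriceTier without revisiting BrandLoyalty, so there are no backdoor paths.

0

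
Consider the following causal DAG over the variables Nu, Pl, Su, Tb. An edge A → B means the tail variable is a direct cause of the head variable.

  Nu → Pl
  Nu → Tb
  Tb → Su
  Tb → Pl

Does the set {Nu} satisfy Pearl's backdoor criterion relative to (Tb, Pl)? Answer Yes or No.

Backdoor paths from Tb to Pl (paths whose first edge points into Tb):
  P1: Tb <- Nu -> Pl
Condition 1 (no descendant of Tb in the set): holds — descendants of Tb are {Pl, Su}; none are in {Nu}.
Condition 2 (every backdoor path blocked by {Nu}):
  P1: blocked at fork node Nu ∈ conditioning set.
{Nu} satisfies the backdoor criterion.

Yes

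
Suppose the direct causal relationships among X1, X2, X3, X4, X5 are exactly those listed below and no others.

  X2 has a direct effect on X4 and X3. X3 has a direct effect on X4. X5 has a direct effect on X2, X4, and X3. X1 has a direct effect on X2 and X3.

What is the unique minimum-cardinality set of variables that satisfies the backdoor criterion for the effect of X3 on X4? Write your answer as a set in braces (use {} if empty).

{X2, X5}

Variables eligible for adjustment (non-descendants of X3, excluding X3 and X4): {X1, X2, X5}.
Backdoor paths from X3 to X4:
  P1: X3 <- X1 -> X2 <- X5 -> X4
  P2: X3 <- X1 -> X2 -> X4
  P3: X3 <- X5 -> X2 -> X4
  P4: X3 <- X5 -> X4
  P5: X3 <- X2 <- X5 -> X4
  P6: X3 <- X2 -> X4
The empty set is not sufficient: P2 (X3 <- X1 -> X2 -> X4) has no collider blocking it and no conditioned non-collider, so it is open.
Try {X2, X5}:
  P1: blocked at fork node X5 ∈ conditioning set.
  P2: blocked at chain node X2 ∈ conditioning set.
  P3: blocked at fork node X5 ∈ conditioning set.
  P4: blocked at fork node X5 ∈ conditioning set.
  P5: blocked at chain node X2 ∈ conditioning set.
  P6: blocked at fork node X2 ∈ conditioning set.
{X2, X5} contains no descendant of X3 and blocks every backdoor path.
Every element of {X2, X5} is needed (dropping X2 leaves P2 open; dropping X5 leaves P1 open), so no proper subset is valid.
Among all size-2 subsets of the eligible variables, only {X2, X5} blocks every backdoor path, so it is the unique smallest valid adjustment set.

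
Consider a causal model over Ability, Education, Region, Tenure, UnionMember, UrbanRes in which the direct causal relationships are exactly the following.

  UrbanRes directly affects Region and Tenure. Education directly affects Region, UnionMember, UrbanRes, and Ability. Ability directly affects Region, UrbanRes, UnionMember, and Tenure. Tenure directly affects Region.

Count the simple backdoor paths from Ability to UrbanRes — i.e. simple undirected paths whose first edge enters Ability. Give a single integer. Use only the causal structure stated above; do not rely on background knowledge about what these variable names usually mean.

3

A backdoor path from Ability to UrbanRes is any simple undirected path whose first edge points into Ability (i.e. leaves Ability via a parent).
Parents of Ability: {Education}.
Enumerating:
  P1: Ability <- Education -> UrbanRes
  P2: Ability <- Education -> Region <- UrbanRes
  P3: Ability <- Education -> Region <- Tenure <- UrbanRes
That exhausts the simple backdoor paths. Count: 3.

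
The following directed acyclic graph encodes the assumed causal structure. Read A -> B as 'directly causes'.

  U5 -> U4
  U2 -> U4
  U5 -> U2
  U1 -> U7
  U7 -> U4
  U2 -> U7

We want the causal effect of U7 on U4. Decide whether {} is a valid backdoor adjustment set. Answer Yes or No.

No

Backdoor paths from U7 to U4 (paths whose first edge points into U7):
  P1: U7 <- U2 <- U5 -> U4
  P2: U7 <- U2 -> U4
Condition 1 (no descendant of U7 in the set): holds — descendants of U7 are {U4}; none are in {}.
Condition 2 (every backdoor path blocked by {}):
  P1: open — no interior node is in the conditioning set.
  P2: open — no interior node is in the conditioning set.
{} does not satisfy the backdoor criterion.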